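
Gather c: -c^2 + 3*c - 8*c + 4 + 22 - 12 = -c^2 - 5*c + 14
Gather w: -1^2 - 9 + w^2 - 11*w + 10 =w^2 - 11*w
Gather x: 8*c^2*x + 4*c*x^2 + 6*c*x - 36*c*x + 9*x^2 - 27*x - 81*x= x^2*(4*c + 9) + x*(8*c^2 - 30*c - 108)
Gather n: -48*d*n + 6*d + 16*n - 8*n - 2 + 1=6*d + n*(8 - 48*d) - 1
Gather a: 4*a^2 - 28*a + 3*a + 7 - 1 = 4*a^2 - 25*a + 6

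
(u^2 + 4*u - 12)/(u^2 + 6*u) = (u - 2)/u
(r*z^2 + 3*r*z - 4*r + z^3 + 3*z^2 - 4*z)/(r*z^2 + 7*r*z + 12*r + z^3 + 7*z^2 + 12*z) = (z - 1)/(z + 3)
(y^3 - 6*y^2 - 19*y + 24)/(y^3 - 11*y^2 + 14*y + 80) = (y^2 + 2*y - 3)/(y^2 - 3*y - 10)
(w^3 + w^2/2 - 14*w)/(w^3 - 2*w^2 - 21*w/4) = 2*(w + 4)/(2*w + 3)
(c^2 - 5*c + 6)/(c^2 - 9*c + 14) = (c - 3)/(c - 7)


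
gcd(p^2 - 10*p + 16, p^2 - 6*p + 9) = 1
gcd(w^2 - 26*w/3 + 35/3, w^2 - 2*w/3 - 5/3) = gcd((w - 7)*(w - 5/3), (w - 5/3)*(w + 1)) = w - 5/3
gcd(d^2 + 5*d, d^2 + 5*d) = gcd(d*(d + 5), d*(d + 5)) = d^2 + 5*d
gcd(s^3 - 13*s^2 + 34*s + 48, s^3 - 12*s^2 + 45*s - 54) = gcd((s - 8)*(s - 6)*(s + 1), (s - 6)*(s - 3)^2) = s - 6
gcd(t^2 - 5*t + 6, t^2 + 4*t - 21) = t - 3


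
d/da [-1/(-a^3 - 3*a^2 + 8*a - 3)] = (-3*a^2 - 6*a + 8)/(a^3 + 3*a^2 - 8*a + 3)^2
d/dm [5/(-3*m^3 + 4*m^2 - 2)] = 5*m*(9*m - 8)/(3*m^3 - 4*m^2 + 2)^2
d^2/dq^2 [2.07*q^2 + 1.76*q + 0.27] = 4.14000000000000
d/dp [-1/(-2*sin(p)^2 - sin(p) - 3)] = -(4*sin(p) + 1)*cos(p)/(sin(p) - cos(2*p) + 4)^2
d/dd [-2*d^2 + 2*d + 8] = 2 - 4*d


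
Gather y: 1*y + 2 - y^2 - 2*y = -y^2 - y + 2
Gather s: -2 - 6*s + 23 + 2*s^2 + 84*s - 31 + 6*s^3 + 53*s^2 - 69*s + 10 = 6*s^3 + 55*s^2 + 9*s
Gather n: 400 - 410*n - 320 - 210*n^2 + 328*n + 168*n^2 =-42*n^2 - 82*n + 80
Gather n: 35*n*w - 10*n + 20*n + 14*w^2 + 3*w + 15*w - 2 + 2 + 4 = n*(35*w + 10) + 14*w^2 + 18*w + 4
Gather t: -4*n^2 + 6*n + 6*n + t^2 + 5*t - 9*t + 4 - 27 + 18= -4*n^2 + 12*n + t^2 - 4*t - 5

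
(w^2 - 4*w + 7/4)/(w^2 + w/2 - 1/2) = (w - 7/2)/(w + 1)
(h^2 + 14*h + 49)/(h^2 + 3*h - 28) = (h + 7)/(h - 4)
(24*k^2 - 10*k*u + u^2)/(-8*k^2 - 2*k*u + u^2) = (-6*k + u)/(2*k + u)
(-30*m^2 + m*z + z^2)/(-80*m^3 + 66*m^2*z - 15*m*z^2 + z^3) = (6*m + z)/(16*m^2 - 10*m*z + z^2)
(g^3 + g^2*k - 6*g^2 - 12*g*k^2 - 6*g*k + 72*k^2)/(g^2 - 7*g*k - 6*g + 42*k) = (g^2 + g*k - 12*k^2)/(g - 7*k)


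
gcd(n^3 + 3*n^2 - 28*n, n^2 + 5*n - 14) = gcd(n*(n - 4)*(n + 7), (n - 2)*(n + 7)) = n + 7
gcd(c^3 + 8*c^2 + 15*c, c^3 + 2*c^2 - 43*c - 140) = c + 5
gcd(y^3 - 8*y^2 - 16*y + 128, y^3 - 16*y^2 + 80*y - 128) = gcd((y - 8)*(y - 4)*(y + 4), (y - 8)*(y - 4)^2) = y^2 - 12*y + 32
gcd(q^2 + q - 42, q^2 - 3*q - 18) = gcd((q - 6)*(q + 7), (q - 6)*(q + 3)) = q - 6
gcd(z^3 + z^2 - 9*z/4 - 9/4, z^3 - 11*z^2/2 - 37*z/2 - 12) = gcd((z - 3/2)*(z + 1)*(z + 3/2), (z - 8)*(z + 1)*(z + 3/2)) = z^2 + 5*z/2 + 3/2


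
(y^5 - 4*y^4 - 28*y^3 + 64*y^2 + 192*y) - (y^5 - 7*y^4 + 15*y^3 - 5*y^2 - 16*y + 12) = 3*y^4 - 43*y^3 + 69*y^2 + 208*y - 12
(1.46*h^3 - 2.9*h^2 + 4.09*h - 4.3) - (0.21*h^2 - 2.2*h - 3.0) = 1.46*h^3 - 3.11*h^2 + 6.29*h - 1.3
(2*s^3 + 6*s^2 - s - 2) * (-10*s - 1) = -20*s^4 - 62*s^3 + 4*s^2 + 21*s + 2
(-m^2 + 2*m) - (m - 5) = -m^2 + m + 5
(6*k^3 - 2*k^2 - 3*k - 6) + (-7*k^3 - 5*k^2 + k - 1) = -k^3 - 7*k^2 - 2*k - 7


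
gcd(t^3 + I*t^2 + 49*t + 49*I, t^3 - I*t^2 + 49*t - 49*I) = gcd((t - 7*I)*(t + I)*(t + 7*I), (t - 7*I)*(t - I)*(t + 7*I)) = t^2 + 49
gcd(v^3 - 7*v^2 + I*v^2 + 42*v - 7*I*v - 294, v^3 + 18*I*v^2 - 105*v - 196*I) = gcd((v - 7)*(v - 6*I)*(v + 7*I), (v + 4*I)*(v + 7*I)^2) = v + 7*I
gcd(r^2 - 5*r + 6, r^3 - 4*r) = r - 2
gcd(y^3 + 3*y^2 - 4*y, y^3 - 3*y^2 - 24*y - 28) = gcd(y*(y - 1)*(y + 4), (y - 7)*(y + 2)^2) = 1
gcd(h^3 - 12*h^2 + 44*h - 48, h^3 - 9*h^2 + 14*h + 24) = h^2 - 10*h + 24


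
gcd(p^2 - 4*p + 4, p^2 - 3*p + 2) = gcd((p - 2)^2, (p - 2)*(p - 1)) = p - 2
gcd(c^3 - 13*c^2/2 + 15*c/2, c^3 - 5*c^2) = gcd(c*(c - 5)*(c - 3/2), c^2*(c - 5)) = c^2 - 5*c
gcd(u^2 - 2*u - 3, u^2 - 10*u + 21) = u - 3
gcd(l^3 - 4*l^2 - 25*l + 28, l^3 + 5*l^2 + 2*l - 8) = l^2 + 3*l - 4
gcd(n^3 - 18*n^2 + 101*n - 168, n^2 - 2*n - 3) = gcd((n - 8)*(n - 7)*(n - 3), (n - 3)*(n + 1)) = n - 3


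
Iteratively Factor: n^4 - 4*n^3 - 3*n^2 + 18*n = (n)*(n^3 - 4*n^2 - 3*n + 18) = n*(n - 3)*(n^2 - n - 6) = n*(n - 3)*(n + 2)*(n - 3)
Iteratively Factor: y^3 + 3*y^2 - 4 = (y + 2)*(y^2 + y - 2) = (y - 1)*(y + 2)*(y + 2)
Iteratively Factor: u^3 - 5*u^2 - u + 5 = (u + 1)*(u^2 - 6*u + 5) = (u - 5)*(u + 1)*(u - 1)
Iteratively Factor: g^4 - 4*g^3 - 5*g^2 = (g - 5)*(g^3 + g^2) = g*(g - 5)*(g^2 + g) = g*(g - 5)*(g + 1)*(g)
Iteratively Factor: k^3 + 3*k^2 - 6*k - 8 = (k + 1)*(k^2 + 2*k - 8) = (k + 1)*(k + 4)*(k - 2)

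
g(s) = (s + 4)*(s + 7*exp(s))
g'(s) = s + (s + 4)*(7*exp(s) + 1) + 7*exp(s)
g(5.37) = 14143.17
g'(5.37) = 15611.64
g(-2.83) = -2.83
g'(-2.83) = -0.76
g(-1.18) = 2.74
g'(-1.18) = 9.86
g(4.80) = 7527.28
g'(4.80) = 8349.21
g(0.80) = 78.62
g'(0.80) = 95.96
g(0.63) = 63.77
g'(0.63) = 79.26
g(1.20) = 127.09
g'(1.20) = 150.49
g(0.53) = 56.27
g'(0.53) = 70.83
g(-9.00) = 45.00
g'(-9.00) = -14.00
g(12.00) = 18228728.64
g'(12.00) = 19367848.18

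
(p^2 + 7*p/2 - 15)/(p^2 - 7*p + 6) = (p^2 + 7*p/2 - 15)/(p^2 - 7*p + 6)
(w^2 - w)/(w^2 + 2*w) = (w - 1)/(w + 2)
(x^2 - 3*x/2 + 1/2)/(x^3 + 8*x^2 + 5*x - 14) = (x - 1/2)/(x^2 + 9*x + 14)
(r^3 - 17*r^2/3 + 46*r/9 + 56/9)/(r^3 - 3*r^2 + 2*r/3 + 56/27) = 3*(r - 4)/(3*r - 4)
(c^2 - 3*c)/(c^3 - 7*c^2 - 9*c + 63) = c/(c^2 - 4*c - 21)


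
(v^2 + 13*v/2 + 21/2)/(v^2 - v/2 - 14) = (v + 3)/(v - 4)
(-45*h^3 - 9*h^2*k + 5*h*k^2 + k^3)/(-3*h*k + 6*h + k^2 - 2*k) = (15*h^2 + 8*h*k + k^2)/(k - 2)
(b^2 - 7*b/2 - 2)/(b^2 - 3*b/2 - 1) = (b - 4)/(b - 2)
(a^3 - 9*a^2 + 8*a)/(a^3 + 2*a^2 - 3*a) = (a - 8)/(a + 3)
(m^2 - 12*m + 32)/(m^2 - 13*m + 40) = (m - 4)/(m - 5)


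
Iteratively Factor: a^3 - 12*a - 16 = (a - 4)*(a^2 + 4*a + 4) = (a - 4)*(a + 2)*(a + 2)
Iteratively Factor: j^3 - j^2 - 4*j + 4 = (j + 2)*(j^2 - 3*j + 2) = (j - 1)*(j + 2)*(j - 2)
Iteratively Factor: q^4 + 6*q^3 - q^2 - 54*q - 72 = (q + 3)*(q^3 + 3*q^2 - 10*q - 24) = (q + 3)*(q + 4)*(q^2 - q - 6) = (q + 2)*(q + 3)*(q + 4)*(q - 3)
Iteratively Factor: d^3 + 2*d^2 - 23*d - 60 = (d + 4)*(d^2 - 2*d - 15) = (d - 5)*(d + 4)*(d + 3)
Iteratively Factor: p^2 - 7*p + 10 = (p - 5)*(p - 2)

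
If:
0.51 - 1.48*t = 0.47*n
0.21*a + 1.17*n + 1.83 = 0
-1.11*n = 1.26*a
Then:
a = 1.64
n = -1.86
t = 0.93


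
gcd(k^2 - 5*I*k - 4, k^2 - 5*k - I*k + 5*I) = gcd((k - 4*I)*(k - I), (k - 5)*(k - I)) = k - I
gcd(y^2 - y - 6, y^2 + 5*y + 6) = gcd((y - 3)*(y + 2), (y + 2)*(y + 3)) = y + 2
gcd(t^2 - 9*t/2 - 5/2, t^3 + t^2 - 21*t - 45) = t - 5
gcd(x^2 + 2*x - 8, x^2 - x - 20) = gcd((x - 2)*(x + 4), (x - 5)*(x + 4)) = x + 4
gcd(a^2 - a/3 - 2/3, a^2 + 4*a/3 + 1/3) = 1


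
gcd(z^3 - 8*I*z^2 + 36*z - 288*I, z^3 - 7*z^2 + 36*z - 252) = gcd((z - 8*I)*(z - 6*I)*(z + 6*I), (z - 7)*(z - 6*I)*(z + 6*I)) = z^2 + 36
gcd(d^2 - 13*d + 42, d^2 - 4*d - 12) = d - 6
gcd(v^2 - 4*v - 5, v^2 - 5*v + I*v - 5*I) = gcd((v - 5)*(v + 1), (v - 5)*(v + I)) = v - 5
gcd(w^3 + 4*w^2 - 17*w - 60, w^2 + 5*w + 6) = w + 3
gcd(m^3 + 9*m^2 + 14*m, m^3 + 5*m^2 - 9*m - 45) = 1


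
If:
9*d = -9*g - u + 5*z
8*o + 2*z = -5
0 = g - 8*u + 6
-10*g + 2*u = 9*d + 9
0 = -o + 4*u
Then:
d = 1522/225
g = -526/75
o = -38/75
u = -19/150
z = -71/150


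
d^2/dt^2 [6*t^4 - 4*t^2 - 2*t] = 72*t^2 - 8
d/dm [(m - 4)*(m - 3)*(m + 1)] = 3*m^2 - 12*m + 5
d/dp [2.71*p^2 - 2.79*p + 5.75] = 5.42*p - 2.79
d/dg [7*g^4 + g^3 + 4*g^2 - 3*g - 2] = 28*g^3 + 3*g^2 + 8*g - 3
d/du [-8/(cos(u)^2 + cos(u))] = -(8*sin(u)/cos(u)^2 + 16*tan(u))/(cos(u) + 1)^2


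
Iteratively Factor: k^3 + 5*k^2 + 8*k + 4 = (k + 2)*(k^2 + 3*k + 2) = (k + 2)^2*(k + 1)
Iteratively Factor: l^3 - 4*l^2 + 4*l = (l - 2)*(l^2 - 2*l) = (l - 2)^2*(l)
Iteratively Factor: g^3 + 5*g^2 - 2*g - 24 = (g - 2)*(g^2 + 7*g + 12) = (g - 2)*(g + 4)*(g + 3)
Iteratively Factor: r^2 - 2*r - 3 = (r - 3)*(r + 1)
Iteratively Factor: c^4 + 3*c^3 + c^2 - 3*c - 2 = (c + 2)*(c^3 + c^2 - c - 1) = (c + 1)*(c + 2)*(c^2 - 1) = (c - 1)*(c + 1)*(c + 2)*(c + 1)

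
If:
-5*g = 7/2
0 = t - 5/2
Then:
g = -7/10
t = 5/2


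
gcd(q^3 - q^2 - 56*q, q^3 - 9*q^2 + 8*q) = q^2 - 8*q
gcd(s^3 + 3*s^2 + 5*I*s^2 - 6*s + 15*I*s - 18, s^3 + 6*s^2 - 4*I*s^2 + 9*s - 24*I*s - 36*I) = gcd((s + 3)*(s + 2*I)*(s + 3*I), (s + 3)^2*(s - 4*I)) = s + 3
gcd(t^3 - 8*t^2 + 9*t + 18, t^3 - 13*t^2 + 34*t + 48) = t^2 - 5*t - 6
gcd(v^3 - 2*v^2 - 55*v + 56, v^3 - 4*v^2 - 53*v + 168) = v^2 - v - 56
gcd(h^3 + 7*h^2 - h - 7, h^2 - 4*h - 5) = h + 1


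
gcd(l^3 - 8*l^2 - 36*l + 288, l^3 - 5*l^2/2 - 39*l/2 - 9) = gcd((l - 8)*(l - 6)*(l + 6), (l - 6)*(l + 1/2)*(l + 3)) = l - 6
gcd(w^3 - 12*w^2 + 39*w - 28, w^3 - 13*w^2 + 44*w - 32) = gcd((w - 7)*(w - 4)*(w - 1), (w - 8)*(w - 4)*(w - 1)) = w^2 - 5*w + 4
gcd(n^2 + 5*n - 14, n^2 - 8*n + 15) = 1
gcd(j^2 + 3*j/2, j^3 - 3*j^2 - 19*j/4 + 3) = j + 3/2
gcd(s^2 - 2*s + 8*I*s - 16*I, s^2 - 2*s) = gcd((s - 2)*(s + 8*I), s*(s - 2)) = s - 2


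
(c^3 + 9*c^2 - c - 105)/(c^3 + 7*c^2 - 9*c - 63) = (c + 5)/(c + 3)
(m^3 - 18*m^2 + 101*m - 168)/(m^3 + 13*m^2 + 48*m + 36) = (m^3 - 18*m^2 + 101*m - 168)/(m^3 + 13*m^2 + 48*m + 36)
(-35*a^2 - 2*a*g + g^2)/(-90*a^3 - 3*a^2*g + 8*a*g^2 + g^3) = (7*a - g)/(18*a^2 - 3*a*g - g^2)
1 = 1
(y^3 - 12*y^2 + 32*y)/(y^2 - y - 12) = y*(y - 8)/(y + 3)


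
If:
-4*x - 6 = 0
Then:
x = -3/2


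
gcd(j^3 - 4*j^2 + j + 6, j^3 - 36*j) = 1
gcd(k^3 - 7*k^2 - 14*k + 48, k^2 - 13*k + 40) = k - 8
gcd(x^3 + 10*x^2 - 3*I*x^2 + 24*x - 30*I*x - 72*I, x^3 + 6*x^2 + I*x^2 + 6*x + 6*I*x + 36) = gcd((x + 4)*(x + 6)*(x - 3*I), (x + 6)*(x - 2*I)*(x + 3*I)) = x + 6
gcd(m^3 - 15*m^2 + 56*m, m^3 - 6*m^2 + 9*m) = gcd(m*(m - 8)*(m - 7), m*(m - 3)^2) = m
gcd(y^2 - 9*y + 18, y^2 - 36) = y - 6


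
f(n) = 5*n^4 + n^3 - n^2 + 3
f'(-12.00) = -34104.00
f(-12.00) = 101811.00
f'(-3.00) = -507.00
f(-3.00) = 372.00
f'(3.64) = 997.04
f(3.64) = 915.74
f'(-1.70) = -86.19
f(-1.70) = 36.96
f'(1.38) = 55.51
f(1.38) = 21.86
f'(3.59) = 956.85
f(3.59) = 866.90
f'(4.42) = 1776.79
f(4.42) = 1978.17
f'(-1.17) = -25.59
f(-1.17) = 9.40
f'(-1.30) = -36.27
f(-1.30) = 13.39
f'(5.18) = 2849.97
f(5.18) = 3715.05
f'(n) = 20*n^3 + 3*n^2 - 2*n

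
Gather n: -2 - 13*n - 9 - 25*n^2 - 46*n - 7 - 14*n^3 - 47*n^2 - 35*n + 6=-14*n^3 - 72*n^2 - 94*n - 12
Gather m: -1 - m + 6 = 5 - m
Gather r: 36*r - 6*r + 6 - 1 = 30*r + 5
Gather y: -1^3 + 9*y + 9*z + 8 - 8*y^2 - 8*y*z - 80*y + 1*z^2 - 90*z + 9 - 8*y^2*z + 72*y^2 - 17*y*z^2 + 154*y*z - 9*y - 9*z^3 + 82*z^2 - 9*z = y^2*(64 - 8*z) + y*(-17*z^2 + 146*z - 80) - 9*z^3 + 83*z^2 - 90*z + 16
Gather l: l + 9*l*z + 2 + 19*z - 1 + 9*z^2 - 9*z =l*(9*z + 1) + 9*z^2 + 10*z + 1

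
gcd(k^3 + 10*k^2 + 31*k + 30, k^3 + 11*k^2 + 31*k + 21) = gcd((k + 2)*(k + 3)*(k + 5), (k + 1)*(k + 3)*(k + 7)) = k + 3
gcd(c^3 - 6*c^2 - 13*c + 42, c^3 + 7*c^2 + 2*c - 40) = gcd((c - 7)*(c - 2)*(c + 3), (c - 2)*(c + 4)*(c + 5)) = c - 2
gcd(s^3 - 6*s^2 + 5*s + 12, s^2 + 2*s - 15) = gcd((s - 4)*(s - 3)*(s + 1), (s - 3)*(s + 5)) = s - 3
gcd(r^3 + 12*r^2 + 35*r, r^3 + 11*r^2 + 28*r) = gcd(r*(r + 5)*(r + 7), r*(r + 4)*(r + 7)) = r^2 + 7*r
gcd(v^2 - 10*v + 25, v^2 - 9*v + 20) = v - 5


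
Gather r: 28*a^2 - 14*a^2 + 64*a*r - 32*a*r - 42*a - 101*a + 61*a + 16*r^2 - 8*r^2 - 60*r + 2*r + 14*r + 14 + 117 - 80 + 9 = 14*a^2 - 82*a + 8*r^2 + r*(32*a - 44) + 60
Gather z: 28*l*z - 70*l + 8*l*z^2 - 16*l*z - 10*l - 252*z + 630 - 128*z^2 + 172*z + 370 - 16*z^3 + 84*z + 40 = -80*l - 16*z^3 + z^2*(8*l - 128) + z*(12*l + 4) + 1040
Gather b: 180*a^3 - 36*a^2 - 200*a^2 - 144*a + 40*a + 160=180*a^3 - 236*a^2 - 104*a + 160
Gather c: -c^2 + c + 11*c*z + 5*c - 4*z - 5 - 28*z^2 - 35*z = -c^2 + c*(11*z + 6) - 28*z^2 - 39*z - 5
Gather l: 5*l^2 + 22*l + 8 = 5*l^2 + 22*l + 8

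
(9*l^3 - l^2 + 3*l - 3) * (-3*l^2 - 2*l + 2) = -27*l^5 - 15*l^4 + 11*l^3 + l^2 + 12*l - 6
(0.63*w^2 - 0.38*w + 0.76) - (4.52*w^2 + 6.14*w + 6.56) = -3.89*w^2 - 6.52*w - 5.8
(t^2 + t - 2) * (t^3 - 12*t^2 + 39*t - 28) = t^5 - 11*t^4 + 25*t^3 + 35*t^2 - 106*t + 56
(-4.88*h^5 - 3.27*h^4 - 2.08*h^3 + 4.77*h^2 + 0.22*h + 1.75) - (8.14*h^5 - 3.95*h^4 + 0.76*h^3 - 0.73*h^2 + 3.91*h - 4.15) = -13.02*h^5 + 0.68*h^4 - 2.84*h^3 + 5.5*h^2 - 3.69*h + 5.9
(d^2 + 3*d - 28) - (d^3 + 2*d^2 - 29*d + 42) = -d^3 - d^2 + 32*d - 70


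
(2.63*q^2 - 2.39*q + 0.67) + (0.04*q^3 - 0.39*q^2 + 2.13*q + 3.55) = 0.04*q^3 + 2.24*q^2 - 0.26*q + 4.22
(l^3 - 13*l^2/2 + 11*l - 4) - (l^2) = l^3 - 15*l^2/2 + 11*l - 4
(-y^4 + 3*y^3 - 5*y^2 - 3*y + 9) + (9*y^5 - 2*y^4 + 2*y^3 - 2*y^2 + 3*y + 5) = 9*y^5 - 3*y^4 + 5*y^3 - 7*y^2 + 14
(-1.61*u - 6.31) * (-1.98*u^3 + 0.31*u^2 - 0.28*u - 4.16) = 3.1878*u^4 + 11.9947*u^3 - 1.5053*u^2 + 8.4644*u + 26.2496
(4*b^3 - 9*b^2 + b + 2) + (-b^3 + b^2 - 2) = 3*b^3 - 8*b^2 + b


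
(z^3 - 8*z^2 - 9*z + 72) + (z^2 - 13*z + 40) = z^3 - 7*z^2 - 22*z + 112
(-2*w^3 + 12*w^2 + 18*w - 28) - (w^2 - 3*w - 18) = -2*w^3 + 11*w^2 + 21*w - 10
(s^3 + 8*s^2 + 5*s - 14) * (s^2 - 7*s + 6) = s^5 + s^4 - 45*s^3 - s^2 + 128*s - 84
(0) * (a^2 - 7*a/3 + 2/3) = 0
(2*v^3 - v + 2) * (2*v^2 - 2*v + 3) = 4*v^5 - 4*v^4 + 4*v^3 + 6*v^2 - 7*v + 6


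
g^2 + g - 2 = (g - 1)*(g + 2)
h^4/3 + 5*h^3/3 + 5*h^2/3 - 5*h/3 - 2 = (h/3 + 1/3)*(h - 1)*(h + 2)*(h + 3)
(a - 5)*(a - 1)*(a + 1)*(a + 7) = a^4 + 2*a^3 - 36*a^2 - 2*a + 35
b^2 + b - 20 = (b - 4)*(b + 5)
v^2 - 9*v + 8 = (v - 8)*(v - 1)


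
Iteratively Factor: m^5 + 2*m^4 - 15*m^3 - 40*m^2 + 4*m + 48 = (m + 3)*(m^4 - m^3 - 12*m^2 - 4*m + 16) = (m + 2)*(m + 3)*(m^3 - 3*m^2 - 6*m + 8) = (m - 1)*(m + 2)*(m + 3)*(m^2 - 2*m - 8) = (m - 4)*(m - 1)*(m + 2)*(m + 3)*(m + 2)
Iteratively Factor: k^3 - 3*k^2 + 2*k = (k - 1)*(k^2 - 2*k) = k*(k - 1)*(k - 2)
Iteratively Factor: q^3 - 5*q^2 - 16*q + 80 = (q + 4)*(q^2 - 9*q + 20) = (q - 4)*(q + 4)*(q - 5)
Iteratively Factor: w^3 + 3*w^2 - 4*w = (w - 1)*(w^2 + 4*w) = w*(w - 1)*(w + 4)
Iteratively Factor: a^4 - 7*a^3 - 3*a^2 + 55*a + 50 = (a + 2)*(a^3 - 9*a^2 + 15*a + 25) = (a + 1)*(a + 2)*(a^2 - 10*a + 25) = (a - 5)*(a + 1)*(a + 2)*(a - 5)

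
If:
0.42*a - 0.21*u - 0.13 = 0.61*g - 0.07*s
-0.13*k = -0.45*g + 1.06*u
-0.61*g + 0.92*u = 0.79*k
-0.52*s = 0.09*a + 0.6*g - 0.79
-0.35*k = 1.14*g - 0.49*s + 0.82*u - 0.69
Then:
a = 1.34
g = 0.66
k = -0.16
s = 0.52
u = 0.30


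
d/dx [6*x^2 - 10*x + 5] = 12*x - 10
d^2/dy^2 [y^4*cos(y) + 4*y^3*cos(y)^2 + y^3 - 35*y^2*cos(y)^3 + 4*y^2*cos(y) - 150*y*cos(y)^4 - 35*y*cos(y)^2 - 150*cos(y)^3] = -y^4*cos(y) - 8*y^3*sin(y) - 8*y^3*cos(2*y) - 24*y^2*sin(2*y) + 137*y^2*cos(y)/4 + 315*y^2*cos(3*y)/4 + 89*y*sin(y) + 105*y*sin(3*y) + 600*y*cos(2*y)^2 + 382*y*cos(2*y) - 282*y + 370*sin(2*y) + 150*sin(4*y) + 68*cos(y) + 320*cos(3*y)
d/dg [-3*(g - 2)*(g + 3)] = -6*g - 3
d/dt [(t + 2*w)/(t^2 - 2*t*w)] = (t*(t - 2*w) - 2*(t - w)*(t + 2*w))/(t^2*(t - 2*w)^2)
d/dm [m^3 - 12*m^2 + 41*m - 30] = 3*m^2 - 24*m + 41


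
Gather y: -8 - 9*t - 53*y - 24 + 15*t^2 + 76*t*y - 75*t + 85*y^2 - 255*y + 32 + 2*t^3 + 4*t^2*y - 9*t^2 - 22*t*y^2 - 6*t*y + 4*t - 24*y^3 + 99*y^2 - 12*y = 2*t^3 + 6*t^2 - 80*t - 24*y^3 + y^2*(184 - 22*t) + y*(4*t^2 + 70*t - 320)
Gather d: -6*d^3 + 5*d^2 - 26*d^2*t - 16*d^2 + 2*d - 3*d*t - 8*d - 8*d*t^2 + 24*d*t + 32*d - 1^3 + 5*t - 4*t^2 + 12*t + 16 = -6*d^3 + d^2*(-26*t - 11) + d*(-8*t^2 + 21*t + 26) - 4*t^2 + 17*t + 15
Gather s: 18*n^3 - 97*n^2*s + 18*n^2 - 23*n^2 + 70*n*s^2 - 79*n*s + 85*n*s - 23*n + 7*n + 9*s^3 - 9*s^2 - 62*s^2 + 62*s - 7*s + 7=18*n^3 - 5*n^2 - 16*n + 9*s^3 + s^2*(70*n - 71) + s*(-97*n^2 + 6*n + 55) + 7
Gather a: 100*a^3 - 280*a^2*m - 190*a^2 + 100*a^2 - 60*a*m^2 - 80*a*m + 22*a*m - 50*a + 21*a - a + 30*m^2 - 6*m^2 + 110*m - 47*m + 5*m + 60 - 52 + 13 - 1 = 100*a^3 + a^2*(-280*m - 90) + a*(-60*m^2 - 58*m - 30) + 24*m^2 + 68*m + 20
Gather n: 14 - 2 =12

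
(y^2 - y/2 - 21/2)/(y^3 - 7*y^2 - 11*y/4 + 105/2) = 2*(y + 3)/(2*y^2 - 7*y - 30)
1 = 1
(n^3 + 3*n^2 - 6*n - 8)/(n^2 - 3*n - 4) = (n^2 + 2*n - 8)/(n - 4)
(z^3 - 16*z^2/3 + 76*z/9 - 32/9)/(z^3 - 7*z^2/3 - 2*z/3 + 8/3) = (9*z^2 - 30*z + 16)/(3*(3*z^2 - z - 4))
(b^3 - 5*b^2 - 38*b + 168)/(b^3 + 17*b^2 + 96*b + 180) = (b^2 - 11*b + 28)/(b^2 + 11*b + 30)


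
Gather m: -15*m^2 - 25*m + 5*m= -15*m^2 - 20*m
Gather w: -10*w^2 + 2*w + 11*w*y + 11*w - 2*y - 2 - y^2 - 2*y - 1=-10*w^2 + w*(11*y + 13) - y^2 - 4*y - 3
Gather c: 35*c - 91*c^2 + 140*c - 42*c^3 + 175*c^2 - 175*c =-42*c^3 + 84*c^2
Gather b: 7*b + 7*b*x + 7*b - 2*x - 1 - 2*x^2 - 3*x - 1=b*(7*x + 14) - 2*x^2 - 5*x - 2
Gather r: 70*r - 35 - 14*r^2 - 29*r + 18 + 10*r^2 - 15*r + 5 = -4*r^2 + 26*r - 12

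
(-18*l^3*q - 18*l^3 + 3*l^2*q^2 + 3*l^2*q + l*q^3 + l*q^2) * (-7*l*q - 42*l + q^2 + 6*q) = 126*l^4*q^2 + 882*l^4*q + 756*l^4 - 39*l^3*q^3 - 273*l^3*q^2 - 234*l^3*q - 4*l^2*q^4 - 28*l^2*q^3 - 24*l^2*q^2 + l*q^5 + 7*l*q^4 + 6*l*q^3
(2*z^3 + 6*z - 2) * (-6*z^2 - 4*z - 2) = -12*z^5 - 8*z^4 - 40*z^3 - 12*z^2 - 4*z + 4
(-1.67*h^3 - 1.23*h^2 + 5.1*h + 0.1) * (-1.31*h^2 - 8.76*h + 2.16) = 2.1877*h^5 + 16.2405*h^4 + 0.486599999999999*h^3 - 47.4638*h^2 + 10.14*h + 0.216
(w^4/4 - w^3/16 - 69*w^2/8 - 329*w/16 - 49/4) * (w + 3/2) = w^5/4 + 5*w^4/16 - 279*w^3/32 - 67*w^2/2 - 1379*w/32 - 147/8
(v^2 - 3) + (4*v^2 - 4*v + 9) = 5*v^2 - 4*v + 6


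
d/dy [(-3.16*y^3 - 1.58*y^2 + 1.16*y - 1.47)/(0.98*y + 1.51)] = (-6.1936*y^3 - 15.8632*y^2 - 4.7716*y + 3.1922)/(0.9604*y^2 + 2.9596*y + 2.2801)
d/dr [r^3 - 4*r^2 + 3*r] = 3*r^2 - 8*r + 3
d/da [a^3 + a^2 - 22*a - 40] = 3*a^2 + 2*a - 22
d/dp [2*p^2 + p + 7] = 4*p + 1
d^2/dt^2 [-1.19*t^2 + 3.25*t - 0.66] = -2.38000000000000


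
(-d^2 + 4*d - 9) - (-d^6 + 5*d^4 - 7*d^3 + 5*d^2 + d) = d^6 - 5*d^4 + 7*d^3 - 6*d^2 + 3*d - 9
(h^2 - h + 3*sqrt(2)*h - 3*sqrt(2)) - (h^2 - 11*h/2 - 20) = 3*sqrt(2)*h + 9*h/2 - 3*sqrt(2) + 20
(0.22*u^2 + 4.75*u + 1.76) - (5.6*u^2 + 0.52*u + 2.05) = -5.38*u^2 + 4.23*u - 0.29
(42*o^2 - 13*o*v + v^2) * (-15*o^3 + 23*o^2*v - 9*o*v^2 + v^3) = -630*o^5 + 1161*o^4*v - 692*o^3*v^2 + 182*o^2*v^3 - 22*o*v^4 + v^5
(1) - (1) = 0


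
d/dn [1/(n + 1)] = -1/(n + 1)^2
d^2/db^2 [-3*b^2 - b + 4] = -6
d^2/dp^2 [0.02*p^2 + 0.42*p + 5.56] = 0.0400000000000000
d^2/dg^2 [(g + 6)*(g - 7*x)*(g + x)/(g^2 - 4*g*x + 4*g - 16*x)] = 2*(4*(g + 6)*(g - 7*x)*(g + x)*(g - 2*x + 2)^2 + 3*(g - 2*x + 2)*(g^2 - 4*g*x + 4*g - 16*x)^2 - (g^2 - 4*g*x + 4*g - 16*x)*((g + 6)*(g - 7*x)*(g + x) + 2*(g + 6)*(g - 7*x)*(g - 2*x + 2) + 2*(g + 6)*(g + x)*(g - 2*x + 2) + 2*(g - 7*x)*(g + x)*(g - 2*x + 2)))/(g^2 - 4*g*x + 4*g - 16*x)^3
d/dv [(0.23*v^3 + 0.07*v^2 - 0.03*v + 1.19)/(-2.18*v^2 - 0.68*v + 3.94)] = (-0.5014*v^4 - 0.3128*v^3 + 2.6056*v^2 + 5.74*v + 0.691)/(4.7524*v^4 + 2.9648*v^3 - 16.716*v^2 - 5.3584*v + 15.5236)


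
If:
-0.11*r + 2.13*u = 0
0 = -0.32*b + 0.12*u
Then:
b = 0.375*u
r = 19.3636363636364*u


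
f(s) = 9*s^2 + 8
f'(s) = 18*s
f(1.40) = 25.64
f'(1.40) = 25.20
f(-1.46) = 27.18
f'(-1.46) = -26.28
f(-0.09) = 8.07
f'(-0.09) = -1.62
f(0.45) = 9.82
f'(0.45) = 8.10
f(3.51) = 118.88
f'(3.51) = 63.18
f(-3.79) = 137.28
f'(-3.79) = -68.22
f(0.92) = 15.62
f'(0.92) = 16.56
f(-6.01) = 333.08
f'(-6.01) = -108.18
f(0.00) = 8.00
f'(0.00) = 0.00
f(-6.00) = 332.00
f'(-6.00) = -108.00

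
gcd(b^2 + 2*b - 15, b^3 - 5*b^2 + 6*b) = b - 3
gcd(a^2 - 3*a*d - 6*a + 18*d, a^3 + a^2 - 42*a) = a - 6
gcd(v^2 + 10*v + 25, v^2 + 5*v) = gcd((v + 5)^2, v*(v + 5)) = v + 5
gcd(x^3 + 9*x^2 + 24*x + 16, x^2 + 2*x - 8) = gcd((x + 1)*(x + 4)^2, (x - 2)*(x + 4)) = x + 4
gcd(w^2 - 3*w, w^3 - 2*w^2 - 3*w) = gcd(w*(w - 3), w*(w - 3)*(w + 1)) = w^2 - 3*w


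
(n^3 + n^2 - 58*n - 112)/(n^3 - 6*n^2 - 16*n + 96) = (n^3 + n^2 - 58*n - 112)/(n^3 - 6*n^2 - 16*n + 96)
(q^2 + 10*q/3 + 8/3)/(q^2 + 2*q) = (q + 4/3)/q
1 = 1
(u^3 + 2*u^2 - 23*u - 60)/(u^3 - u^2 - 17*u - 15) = (u + 4)/(u + 1)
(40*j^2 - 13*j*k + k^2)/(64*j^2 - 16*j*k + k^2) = (5*j - k)/(8*j - k)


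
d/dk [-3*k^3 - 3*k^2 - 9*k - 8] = -9*k^2 - 6*k - 9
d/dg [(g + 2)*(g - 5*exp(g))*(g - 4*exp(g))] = -9*g^2*exp(g) + 3*g^2 + 40*g*exp(2*g) - 36*g*exp(g) + 4*g + 100*exp(2*g) - 18*exp(g)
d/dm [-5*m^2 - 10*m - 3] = -10*m - 10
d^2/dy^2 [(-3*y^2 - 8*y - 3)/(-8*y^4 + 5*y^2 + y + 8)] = 2*(576*y^8 + 3072*y^7 + 2040*y^6 - 816*y^5 + 1416*y^4 + 5257*y^3 + 1017*y^2 - 915*y + 11)/(512*y^12 - 960*y^10 - 192*y^9 - 936*y^8 + 240*y^7 + 1819*y^6 + 309*y^5 + 921*y^4 - 241*y^3 - 984*y^2 - 192*y - 512)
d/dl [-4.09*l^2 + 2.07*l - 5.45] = 2.07 - 8.18*l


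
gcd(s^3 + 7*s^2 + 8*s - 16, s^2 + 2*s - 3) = s - 1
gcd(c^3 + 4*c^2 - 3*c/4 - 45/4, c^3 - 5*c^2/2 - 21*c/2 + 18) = c^2 + 3*c/2 - 9/2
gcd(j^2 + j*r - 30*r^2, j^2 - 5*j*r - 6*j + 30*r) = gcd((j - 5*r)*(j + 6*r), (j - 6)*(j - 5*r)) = -j + 5*r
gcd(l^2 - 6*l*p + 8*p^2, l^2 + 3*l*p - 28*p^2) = -l + 4*p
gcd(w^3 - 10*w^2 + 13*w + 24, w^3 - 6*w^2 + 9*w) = w - 3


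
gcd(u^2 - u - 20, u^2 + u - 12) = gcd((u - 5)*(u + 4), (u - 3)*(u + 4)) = u + 4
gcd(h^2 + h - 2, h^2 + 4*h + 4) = h + 2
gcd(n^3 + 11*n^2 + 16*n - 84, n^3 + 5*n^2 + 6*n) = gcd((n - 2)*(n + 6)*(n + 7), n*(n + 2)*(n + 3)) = 1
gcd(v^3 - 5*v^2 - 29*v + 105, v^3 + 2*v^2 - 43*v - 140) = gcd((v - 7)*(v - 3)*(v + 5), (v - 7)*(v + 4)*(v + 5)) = v^2 - 2*v - 35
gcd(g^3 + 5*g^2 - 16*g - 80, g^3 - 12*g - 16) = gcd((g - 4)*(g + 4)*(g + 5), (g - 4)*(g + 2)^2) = g - 4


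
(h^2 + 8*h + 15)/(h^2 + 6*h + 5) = (h + 3)/(h + 1)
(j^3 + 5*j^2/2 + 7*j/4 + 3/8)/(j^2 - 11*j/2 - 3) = (j^2 + 2*j + 3/4)/(j - 6)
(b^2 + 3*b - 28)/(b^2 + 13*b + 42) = (b - 4)/(b + 6)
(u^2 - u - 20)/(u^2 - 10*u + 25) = (u + 4)/(u - 5)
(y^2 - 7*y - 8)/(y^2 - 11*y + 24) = (y + 1)/(y - 3)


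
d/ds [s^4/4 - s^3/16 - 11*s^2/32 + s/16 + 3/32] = s^3 - 3*s^2/16 - 11*s/16 + 1/16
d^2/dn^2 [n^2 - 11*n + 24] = 2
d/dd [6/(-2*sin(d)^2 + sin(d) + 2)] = 6*(4*sin(d) - 1)*cos(d)/(sin(d) + cos(2*d) + 1)^2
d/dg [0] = 0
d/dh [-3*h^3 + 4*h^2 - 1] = h*(8 - 9*h)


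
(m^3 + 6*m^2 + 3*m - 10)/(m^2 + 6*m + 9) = (m^3 + 6*m^2 + 3*m - 10)/(m^2 + 6*m + 9)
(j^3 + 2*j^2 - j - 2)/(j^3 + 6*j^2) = (j^3 + 2*j^2 - j - 2)/(j^2*(j + 6))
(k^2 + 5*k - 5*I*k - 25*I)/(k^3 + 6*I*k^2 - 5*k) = (k^2 + 5*k*(1 - I) - 25*I)/(k*(k^2 + 6*I*k - 5))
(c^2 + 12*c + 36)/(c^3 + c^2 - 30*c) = (c + 6)/(c*(c - 5))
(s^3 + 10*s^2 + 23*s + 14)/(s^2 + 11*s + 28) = (s^2 + 3*s + 2)/(s + 4)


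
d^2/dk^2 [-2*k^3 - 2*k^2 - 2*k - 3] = -12*k - 4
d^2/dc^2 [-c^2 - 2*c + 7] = -2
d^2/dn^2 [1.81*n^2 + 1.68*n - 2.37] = 3.62000000000000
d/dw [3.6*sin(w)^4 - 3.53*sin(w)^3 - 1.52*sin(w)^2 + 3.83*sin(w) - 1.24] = (14.4*sin(w)^3 - 10.59*sin(w)^2 - 3.04*sin(w) + 3.83)*cos(w)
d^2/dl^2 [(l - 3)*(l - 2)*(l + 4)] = 6*l - 2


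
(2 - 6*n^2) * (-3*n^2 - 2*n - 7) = 18*n^4 + 12*n^3 + 36*n^2 - 4*n - 14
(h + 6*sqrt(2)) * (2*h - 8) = 2*h^2 - 8*h + 12*sqrt(2)*h - 48*sqrt(2)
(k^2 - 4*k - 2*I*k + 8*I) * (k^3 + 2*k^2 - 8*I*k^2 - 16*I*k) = k^5 - 2*k^4 - 10*I*k^4 - 24*k^3 + 20*I*k^3 + 32*k^2 + 80*I*k^2 + 128*k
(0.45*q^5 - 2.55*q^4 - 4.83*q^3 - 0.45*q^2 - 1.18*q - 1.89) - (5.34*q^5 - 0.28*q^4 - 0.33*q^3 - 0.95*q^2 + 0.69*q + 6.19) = -4.89*q^5 - 2.27*q^4 - 4.5*q^3 + 0.5*q^2 - 1.87*q - 8.08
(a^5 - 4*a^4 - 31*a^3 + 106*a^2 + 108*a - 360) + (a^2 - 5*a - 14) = a^5 - 4*a^4 - 31*a^3 + 107*a^2 + 103*a - 374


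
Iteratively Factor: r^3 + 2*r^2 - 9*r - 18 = (r + 3)*(r^2 - r - 6) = (r - 3)*(r + 3)*(r + 2)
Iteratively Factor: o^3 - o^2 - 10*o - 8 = (o - 4)*(o^2 + 3*o + 2) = (o - 4)*(o + 2)*(o + 1)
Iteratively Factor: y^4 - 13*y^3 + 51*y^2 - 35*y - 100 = (y - 4)*(y^3 - 9*y^2 + 15*y + 25) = (y - 4)*(y + 1)*(y^2 - 10*y + 25) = (y - 5)*(y - 4)*(y + 1)*(y - 5)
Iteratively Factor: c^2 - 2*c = (c - 2)*(c)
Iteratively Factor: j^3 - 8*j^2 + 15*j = (j - 3)*(j^2 - 5*j) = j*(j - 3)*(j - 5)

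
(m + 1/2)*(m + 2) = m^2 + 5*m/2 + 1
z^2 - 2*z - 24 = (z - 6)*(z + 4)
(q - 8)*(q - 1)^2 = q^3 - 10*q^2 + 17*q - 8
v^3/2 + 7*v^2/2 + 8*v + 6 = (v/2 + 1)*(v + 2)*(v + 3)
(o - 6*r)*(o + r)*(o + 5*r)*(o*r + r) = o^4*r + o^3*r - 31*o^2*r^3 - 30*o*r^4 - 31*o*r^3 - 30*r^4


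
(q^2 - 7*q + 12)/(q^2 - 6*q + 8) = (q - 3)/(q - 2)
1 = 1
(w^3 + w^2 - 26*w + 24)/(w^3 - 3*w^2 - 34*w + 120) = (w - 1)/(w - 5)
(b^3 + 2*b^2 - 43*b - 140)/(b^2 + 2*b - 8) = (b^2 - 2*b - 35)/(b - 2)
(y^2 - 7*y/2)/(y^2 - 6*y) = (y - 7/2)/(y - 6)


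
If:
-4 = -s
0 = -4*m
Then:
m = 0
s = 4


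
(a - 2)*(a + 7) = a^2 + 5*a - 14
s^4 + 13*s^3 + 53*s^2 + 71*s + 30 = (s + 1)^2*(s + 5)*(s + 6)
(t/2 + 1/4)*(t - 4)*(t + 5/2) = t^3/2 - t^2/2 - 43*t/8 - 5/2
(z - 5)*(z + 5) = z^2 - 25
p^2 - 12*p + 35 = (p - 7)*(p - 5)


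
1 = 1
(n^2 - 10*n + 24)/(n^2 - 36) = (n - 4)/(n + 6)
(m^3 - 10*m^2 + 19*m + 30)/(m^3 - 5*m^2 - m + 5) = (m - 6)/(m - 1)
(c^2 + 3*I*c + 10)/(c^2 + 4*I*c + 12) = (c + 5*I)/(c + 6*I)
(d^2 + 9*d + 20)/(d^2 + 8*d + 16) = (d + 5)/(d + 4)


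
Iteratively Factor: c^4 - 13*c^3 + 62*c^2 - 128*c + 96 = (c - 4)*(c^3 - 9*c^2 + 26*c - 24) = (c - 4)*(c - 2)*(c^2 - 7*c + 12) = (c - 4)*(c - 3)*(c - 2)*(c - 4)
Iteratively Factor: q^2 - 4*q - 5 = (q + 1)*(q - 5)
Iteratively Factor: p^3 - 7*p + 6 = (p - 2)*(p^2 + 2*p - 3) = (p - 2)*(p + 3)*(p - 1)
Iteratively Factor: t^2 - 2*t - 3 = (t + 1)*(t - 3)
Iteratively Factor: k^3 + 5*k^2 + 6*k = (k + 3)*(k^2 + 2*k) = (k + 2)*(k + 3)*(k)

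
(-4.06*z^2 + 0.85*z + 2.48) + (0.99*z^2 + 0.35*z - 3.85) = -3.07*z^2 + 1.2*z - 1.37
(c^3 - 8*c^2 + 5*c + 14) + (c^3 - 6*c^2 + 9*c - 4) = 2*c^3 - 14*c^2 + 14*c + 10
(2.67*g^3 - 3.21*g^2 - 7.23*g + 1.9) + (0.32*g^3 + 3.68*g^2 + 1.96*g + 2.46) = 2.99*g^3 + 0.47*g^2 - 5.27*g + 4.36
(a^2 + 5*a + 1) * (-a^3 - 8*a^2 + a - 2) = -a^5 - 13*a^4 - 40*a^3 - 5*a^2 - 9*a - 2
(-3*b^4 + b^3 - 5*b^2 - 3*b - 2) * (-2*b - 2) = 6*b^5 + 4*b^4 + 8*b^3 + 16*b^2 + 10*b + 4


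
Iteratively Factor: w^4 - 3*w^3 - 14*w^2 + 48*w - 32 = (w - 1)*(w^3 - 2*w^2 - 16*w + 32) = (w - 4)*(w - 1)*(w^2 + 2*w - 8) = (w - 4)*(w - 1)*(w + 4)*(w - 2)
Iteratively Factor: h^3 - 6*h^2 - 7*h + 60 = (h - 4)*(h^2 - 2*h - 15) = (h - 5)*(h - 4)*(h + 3)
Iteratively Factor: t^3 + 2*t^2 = (t)*(t^2 + 2*t) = t^2*(t + 2)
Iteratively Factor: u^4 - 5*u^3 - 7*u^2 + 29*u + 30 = (u + 2)*(u^3 - 7*u^2 + 7*u + 15) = (u + 1)*(u + 2)*(u^2 - 8*u + 15) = (u - 3)*(u + 1)*(u + 2)*(u - 5)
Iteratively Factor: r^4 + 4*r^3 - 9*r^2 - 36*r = (r - 3)*(r^3 + 7*r^2 + 12*r) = (r - 3)*(r + 4)*(r^2 + 3*r) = (r - 3)*(r + 3)*(r + 4)*(r)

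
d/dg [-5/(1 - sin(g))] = -5*cos(g)/(sin(g) - 1)^2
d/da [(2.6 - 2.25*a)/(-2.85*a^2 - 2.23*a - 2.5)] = (-6.4125*a^2 + 14.82*a + 11.423)/(8.1225*a^4 + 12.711*a^3 + 19.2229*a^2 + 11.15*a + 6.25)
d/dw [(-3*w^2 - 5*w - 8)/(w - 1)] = (-3*w^2 + 6*w + 13)/(w^2 - 2*w + 1)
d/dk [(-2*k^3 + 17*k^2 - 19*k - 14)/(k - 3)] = (-4*k^3 + 35*k^2 - 102*k + 71)/(k^2 - 6*k + 9)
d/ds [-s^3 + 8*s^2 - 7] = s*(16 - 3*s)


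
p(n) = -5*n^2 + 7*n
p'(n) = 7 - 10*n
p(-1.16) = -14.85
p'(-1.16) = 18.60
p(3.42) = -34.54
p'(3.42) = -27.20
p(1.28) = 0.77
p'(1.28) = -5.80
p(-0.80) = -8.80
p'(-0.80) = 15.00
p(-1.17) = -15.03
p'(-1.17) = 18.70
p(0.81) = 2.39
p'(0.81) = -1.10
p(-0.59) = -5.87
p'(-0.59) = 12.90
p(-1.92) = -31.87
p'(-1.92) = 26.20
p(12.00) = -636.00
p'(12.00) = -113.00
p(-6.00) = -222.00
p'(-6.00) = 67.00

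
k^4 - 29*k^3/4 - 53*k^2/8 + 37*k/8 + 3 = (k - 8)*(k - 3/4)*(k + 1/2)*(k + 1)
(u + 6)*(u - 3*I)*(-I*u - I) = -I*u^3 - 3*u^2 - 7*I*u^2 - 21*u - 6*I*u - 18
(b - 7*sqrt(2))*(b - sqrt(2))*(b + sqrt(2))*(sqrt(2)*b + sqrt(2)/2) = sqrt(2)*b^4 - 14*b^3 + sqrt(2)*b^3/2 - 7*b^2 - 2*sqrt(2)*b^2 - sqrt(2)*b + 28*b + 14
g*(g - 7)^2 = g^3 - 14*g^2 + 49*g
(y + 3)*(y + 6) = y^2 + 9*y + 18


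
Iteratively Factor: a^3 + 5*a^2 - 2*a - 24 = (a + 4)*(a^2 + a - 6) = (a - 2)*(a + 4)*(a + 3)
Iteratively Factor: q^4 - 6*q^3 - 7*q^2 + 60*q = (q + 3)*(q^3 - 9*q^2 + 20*q) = (q - 4)*(q + 3)*(q^2 - 5*q) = (q - 5)*(q - 4)*(q + 3)*(q)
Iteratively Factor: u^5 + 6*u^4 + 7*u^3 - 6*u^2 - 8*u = (u + 2)*(u^4 + 4*u^3 - u^2 - 4*u) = (u + 2)*(u + 4)*(u^3 - u) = (u + 1)*(u + 2)*(u + 4)*(u^2 - u) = u*(u + 1)*(u + 2)*(u + 4)*(u - 1)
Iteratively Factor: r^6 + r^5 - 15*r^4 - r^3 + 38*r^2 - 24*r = (r + 2)*(r^5 - r^4 - 13*r^3 + 25*r^2 - 12*r) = (r - 1)*(r + 2)*(r^4 - 13*r^2 + 12*r) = r*(r - 1)*(r + 2)*(r^3 - 13*r + 12) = r*(r - 1)*(r + 2)*(r + 4)*(r^2 - 4*r + 3) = r*(r - 3)*(r - 1)*(r + 2)*(r + 4)*(r - 1)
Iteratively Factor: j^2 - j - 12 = (j - 4)*(j + 3)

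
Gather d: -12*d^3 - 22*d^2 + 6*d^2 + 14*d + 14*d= -12*d^3 - 16*d^2 + 28*d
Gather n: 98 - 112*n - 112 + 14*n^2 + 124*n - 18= 14*n^2 + 12*n - 32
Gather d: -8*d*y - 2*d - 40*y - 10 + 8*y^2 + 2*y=d*(-8*y - 2) + 8*y^2 - 38*y - 10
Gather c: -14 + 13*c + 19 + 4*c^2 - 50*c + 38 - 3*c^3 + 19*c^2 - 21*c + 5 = -3*c^3 + 23*c^2 - 58*c + 48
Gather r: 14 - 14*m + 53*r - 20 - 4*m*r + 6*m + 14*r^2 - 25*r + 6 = -8*m + 14*r^2 + r*(28 - 4*m)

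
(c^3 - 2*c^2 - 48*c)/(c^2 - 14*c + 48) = c*(c + 6)/(c - 6)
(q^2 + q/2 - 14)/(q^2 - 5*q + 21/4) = 2*(q + 4)/(2*q - 3)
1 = 1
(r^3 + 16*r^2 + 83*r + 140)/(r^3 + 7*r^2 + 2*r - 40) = (r + 7)/(r - 2)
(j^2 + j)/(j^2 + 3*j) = (j + 1)/(j + 3)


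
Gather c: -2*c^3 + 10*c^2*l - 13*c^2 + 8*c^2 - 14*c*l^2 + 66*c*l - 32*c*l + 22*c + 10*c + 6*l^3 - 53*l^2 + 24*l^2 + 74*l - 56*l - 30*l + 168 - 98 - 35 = -2*c^3 + c^2*(10*l - 5) + c*(-14*l^2 + 34*l + 32) + 6*l^3 - 29*l^2 - 12*l + 35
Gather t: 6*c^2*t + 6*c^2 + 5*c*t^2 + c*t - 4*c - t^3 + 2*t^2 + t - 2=6*c^2 - 4*c - t^3 + t^2*(5*c + 2) + t*(6*c^2 + c + 1) - 2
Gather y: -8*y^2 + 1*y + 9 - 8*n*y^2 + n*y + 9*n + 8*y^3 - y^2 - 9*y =9*n + 8*y^3 + y^2*(-8*n - 9) + y*(n - 8) + 9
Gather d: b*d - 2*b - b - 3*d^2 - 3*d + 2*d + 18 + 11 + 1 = -3*b - 3*d^2 + d*(b - 1) + 30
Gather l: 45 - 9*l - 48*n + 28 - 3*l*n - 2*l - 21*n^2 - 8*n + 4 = l*(-3*n - 11) - 21*n^2 - 56*n + 77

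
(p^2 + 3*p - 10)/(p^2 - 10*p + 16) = (p + 5)/(p - 8)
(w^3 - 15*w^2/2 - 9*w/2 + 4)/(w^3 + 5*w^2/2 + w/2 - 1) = (w - 8)/(w + 2)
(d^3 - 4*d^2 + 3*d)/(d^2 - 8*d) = (d^2 - 4*d + 3)/(d - 8)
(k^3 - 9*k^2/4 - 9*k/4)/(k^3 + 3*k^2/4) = (k - 3)/k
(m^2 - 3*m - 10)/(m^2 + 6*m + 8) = (m - 5)/(m + 4)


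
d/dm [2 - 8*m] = -8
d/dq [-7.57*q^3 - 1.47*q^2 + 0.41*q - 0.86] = -22.71*q^2 - 2.94*q + 0.41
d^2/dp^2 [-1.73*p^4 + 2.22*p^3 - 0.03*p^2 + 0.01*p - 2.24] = -20.76*p^2 + 13.32*p - 0.06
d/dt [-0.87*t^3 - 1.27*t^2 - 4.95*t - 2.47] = -2.61*t^2 - 2.54*t - 4.95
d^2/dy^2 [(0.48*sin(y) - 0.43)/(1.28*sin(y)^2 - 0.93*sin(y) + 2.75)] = (-0.786432000000001*sin(y)^5 + 2.246656*sin(y)^4 + 10.174848*sin(y)^3 - 11.137165*sin(y)^2 - 9.596643*sin(y) + 4.738586)/(2.097152*sin(y)^6 - 4.571136*sin(y)^5 + 16.838016*sin(y)^4 - 20.445957*sin(y)^3 + 36.175425*sin(y)^2 - 21.099375*sin(y) + 20.796875)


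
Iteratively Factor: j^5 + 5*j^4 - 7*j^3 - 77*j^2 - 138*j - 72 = (j + 3)*(j^4 + 2*j^3 - 13*j^2 - 38*j - 24) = (j + 3)^2*(j^3 - j^2 - 10*j - 8) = (j - 4)*(j + 3)^2*(j^2 + 3*j + 2) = (j - 4)*(j + 2)*(j + 3)^2*(j + 1)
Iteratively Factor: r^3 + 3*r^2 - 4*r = (r)*(r^2 + 3*r - 4) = r*(r - 1)*(r + 4)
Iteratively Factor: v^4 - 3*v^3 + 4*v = (v)*(v^3 - 3*v^2 + 4) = v*(v - 2)*(v^2 - v - 2) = v*(v - 2)*(v + 1)*(v - 2)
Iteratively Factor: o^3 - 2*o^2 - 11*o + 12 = (o - 4)*(o^2 + 2*o - 3) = (o - 4)*(o - 1)*(o + 3)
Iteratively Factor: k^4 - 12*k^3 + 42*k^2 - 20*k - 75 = (k - 5)*(k^3 - 7*k^2 + 7*k + 15) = (k - 5)*(k + 1)*(k^2 - 8*k + 15) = (k - 5)^2*(k + 1)*(k - 3)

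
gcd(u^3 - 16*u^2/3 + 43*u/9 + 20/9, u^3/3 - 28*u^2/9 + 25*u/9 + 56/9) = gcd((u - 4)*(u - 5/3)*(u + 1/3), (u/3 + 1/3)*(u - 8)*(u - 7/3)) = 1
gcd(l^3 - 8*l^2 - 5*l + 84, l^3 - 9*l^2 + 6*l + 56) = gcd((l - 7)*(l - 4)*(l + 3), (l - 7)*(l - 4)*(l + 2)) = l^2 - 11*l + 28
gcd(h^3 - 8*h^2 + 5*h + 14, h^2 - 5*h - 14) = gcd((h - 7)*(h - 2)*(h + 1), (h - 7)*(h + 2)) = h - 7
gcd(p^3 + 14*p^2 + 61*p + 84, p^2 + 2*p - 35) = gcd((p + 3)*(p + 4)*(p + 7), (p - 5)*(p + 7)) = p + 7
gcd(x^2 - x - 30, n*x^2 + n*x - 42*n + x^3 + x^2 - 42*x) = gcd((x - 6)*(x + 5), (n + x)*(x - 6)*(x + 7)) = x - 6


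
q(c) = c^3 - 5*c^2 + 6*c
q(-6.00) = -432.00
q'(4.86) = 28.26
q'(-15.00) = 831.00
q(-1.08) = -13.57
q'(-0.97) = 18.52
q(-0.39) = -3.16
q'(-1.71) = 31.87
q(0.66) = 2.07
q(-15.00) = -4590.00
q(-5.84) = -404.74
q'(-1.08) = 20.30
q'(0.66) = 0.71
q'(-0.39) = 10.36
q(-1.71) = -29.88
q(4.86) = 25.85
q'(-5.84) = 166.72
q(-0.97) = -11.44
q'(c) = 3*c^2 - 10*c + 6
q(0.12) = 0.65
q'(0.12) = 4.84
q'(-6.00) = 174.00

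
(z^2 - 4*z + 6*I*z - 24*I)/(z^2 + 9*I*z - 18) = (z - 4)/(z + 3*I)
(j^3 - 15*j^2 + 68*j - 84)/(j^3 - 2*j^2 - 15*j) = (-j^3 + 15*j^2 - 68*j + 84)/(j*(-j^2 + 2*j + 15))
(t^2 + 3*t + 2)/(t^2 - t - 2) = (t + 2)/(t - 2)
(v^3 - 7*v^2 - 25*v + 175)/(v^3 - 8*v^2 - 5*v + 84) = (v^2 - 25)/(v^2 - v - 12)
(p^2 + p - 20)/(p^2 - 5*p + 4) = (p + 5)/(p - 1)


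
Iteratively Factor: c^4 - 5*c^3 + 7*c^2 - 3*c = (c - 1)*(c^3 - 4*c^2 + 3*c) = (c - 3)*(c - 1)*(c^2 - c) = (c - 3)*(c - 1)^2*(c)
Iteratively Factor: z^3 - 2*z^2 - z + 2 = (z - 2)*(z^2 - 1) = (z - 2)*(z - 1)*(z + 1)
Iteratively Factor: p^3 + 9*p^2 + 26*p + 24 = (p + 3)*(p^2 + 6*p + 8) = (p + 2)*(p + 3)*(p + 4)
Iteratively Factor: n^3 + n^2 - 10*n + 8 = (n - 2)*(n^2 + 3*n - 4) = (n - 2)*(n + 4)*(n - 1)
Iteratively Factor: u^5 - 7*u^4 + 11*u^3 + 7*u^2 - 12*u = (u)*(u^4 - 7*u^3 + 11*u^2 + 7*u - 12) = u*(u - 4)*(u^3 - 3*u^2 - u + 3) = u*(u - 4)*(u - 1)*(u^2 - 2*u - 3) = u*(u - 4)*(u - 1)*(u + 1)*(u - 3)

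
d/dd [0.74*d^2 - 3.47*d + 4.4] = 1.48*d - 3.47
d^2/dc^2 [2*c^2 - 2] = 4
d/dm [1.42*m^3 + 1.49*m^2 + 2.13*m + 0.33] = 4.26*m^2 + 2.98*m + 2.13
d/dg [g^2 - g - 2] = 2*g - 1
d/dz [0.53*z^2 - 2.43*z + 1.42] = 1.06*z - 2.43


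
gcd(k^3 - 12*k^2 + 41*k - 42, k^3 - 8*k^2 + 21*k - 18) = k^2 - 5*k + 6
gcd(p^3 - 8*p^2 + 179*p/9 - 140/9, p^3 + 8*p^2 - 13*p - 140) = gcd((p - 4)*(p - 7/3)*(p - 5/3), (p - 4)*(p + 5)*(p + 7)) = p - 4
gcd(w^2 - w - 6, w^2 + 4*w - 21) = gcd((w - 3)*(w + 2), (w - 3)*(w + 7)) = w - 3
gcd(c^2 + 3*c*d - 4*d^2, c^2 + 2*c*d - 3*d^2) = c - d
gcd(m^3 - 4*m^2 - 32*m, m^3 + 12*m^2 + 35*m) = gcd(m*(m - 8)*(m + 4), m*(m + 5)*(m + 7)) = m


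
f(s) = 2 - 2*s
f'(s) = -2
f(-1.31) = 4.62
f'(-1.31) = -2.00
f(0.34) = 1.32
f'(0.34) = -2.00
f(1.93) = -1.86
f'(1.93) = -2.00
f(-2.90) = 7.80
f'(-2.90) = -2.00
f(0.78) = 0.44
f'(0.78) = -2.00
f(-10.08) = 22.16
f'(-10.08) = -2.00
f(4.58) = -7.16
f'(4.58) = -2.00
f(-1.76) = 5.52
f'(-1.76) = -2.00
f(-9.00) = 20.00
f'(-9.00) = -2.00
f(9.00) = -16.00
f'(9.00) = -2.00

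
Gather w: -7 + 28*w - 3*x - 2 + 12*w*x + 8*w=w*(12*x + 36) - 3*x - 9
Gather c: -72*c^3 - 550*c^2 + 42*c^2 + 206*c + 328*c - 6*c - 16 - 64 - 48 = -72*c^3 - 508*c^2 + 528*c - 128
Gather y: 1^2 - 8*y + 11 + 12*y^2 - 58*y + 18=12*y^2 - 66*y + 30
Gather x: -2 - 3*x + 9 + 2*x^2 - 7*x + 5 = 2*x^2 - 10*x + 12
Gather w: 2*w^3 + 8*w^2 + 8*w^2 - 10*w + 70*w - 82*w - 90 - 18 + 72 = 2*w^3 + 16*w^2 - 22*w - 36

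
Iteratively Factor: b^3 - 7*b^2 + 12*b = (b - 4)*(b^2 - 3*b) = b*(b - 4)*(b - 3)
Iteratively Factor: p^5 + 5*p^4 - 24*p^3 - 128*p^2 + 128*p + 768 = (p + 4)*(p^4 + p^3 - 28*p^2 - 16*p + 192) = (p + 4)^2*(p^3 - 3*p^2 - 16*p + 48) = (p - 3)*(p + 4)^2*(p^2 - 16) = (p - 3)*(p + 4)^3*(p - 4)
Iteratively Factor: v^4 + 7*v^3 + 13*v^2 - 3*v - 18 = (v + 2)*(v^3 + 5*v^2 + 3*v - 9) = (v + 2)*(v + 3)*(v^2 + 2*v - 3) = (v - 1)*(v + 2)*(v + 3)*(v + 3)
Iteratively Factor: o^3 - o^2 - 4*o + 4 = (o - 1)*(o^2 - 4) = (o - 2)*(o - 1)*(o + 2)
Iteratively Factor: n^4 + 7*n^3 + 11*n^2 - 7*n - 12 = (n - 1)*(n^3 + 8*n^2 + 19*n + 12) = (n - 1)*(n + 4)*(n^2 + 4*n + 3) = (n - 1)*(n + 3)*(n + 4)*(n + 1)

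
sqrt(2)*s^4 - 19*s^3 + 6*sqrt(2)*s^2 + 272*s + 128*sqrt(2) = (s - 8*sqrt(2))*(s - 4*sqrt(2))*(s + 2*sqrt(2))*(sqrt(2)*s + 1)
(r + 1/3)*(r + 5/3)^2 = r^3 + 11*r^2/3 + 35*r/9 + 25/27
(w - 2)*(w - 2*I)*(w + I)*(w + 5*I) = w^4 - 2*w^3 + 4*I*w^3 + 7*w^2 - 8*I*w^2 - 14*w + 10*I*w - 20*I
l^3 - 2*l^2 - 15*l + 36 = (l - 3)^2*(l + 4)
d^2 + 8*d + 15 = (d + 3)*(d + 5)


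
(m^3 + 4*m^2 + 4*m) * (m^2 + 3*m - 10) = m^5 + 7*m^4 + 6*m^3 - 28*m^2 - 40*m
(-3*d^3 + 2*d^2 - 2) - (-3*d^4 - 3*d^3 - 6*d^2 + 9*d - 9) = 3*d^4 + 8*d^2 - 9*d + 7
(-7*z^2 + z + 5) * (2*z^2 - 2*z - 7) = -14*z^4 + 16*z^3 + 57*z^2 - 17*z - 35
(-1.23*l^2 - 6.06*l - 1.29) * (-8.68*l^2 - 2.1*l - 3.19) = 10.6764*l^4 + 55.1838*l^3 + 27.8469*l^2 + 22.0404*l + 4.1151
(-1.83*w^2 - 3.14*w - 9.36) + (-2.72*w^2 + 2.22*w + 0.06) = -4.55*w^2 - 0.92*w - 9.3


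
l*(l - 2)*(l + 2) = l^3 - 4*l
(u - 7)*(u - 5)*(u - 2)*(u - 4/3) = u^4 - 46*u^3/3 + 233*u^2/3 - 446*u/3 + 280/3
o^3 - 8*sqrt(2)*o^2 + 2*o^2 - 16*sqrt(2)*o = o*(o + 2)*(o - 8*sqrt(2))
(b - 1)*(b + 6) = b^2 + 5*b - 6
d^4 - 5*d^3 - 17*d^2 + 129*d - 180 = (d - 4)*(d - 3)^2*(d + 5)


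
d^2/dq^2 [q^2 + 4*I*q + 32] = 2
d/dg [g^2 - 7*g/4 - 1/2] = 2*g - 7/4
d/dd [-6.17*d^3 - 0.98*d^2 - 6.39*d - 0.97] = -18.51*d^2 - 1.96*d - 6.39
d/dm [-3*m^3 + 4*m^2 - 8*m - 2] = -9*m^2 + 8*m - 8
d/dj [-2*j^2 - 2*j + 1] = -4*j - 2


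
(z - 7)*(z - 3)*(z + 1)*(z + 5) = z^4 - 4*z^3 - 34*z^2 + 76*z + 105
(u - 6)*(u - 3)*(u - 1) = u^3 - 10*u^2 + 27*u - 18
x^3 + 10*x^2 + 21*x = x*(x + 3)*(x + 7)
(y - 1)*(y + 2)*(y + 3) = y^3 + 4*y^2 + y - 6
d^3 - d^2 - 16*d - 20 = (d - 5)*(d + 2)^2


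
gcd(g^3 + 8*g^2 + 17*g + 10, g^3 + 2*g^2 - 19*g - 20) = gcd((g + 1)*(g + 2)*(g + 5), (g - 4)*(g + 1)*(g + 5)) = g^2 + 6*g + 5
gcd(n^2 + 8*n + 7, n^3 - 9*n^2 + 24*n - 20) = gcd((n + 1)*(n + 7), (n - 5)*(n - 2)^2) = 1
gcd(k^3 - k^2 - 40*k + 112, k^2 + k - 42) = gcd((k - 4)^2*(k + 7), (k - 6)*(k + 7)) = k + 7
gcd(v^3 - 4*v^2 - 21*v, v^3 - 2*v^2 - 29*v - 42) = v^2 - 4*v - 21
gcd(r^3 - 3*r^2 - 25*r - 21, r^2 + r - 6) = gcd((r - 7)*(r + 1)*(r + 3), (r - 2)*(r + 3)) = r + 3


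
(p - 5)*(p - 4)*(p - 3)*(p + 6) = p^4 - 6*p^3 - 25*p^2 + 222*p - 360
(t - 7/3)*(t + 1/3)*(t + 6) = t^3 + 4*t^2 - 115*t/9 - 14/3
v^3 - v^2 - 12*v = v*(v - 4)*(v + 3)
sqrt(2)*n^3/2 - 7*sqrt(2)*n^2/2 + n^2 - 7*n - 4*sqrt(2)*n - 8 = (n - 8)*(n + 1)*(sqrt(2)*n/2 + 1)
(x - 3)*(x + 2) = x^2 - x - 6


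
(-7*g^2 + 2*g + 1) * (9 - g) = 7*g^3 - 65*g^2 + 17*g + 9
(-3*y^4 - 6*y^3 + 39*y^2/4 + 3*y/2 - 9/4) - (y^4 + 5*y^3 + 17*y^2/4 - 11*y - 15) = -4*y^4 - 11*y^3 + 11*y^2/2 + 25*y/2 + 51/4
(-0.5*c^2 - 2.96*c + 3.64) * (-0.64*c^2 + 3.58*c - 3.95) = 0.32*c^4 + 0.1044*c^3 - 10.9514*c^2 + 24.7232*c - 14.378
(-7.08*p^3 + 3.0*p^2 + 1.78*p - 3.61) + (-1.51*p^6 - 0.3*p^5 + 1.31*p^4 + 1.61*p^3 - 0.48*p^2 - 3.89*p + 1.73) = -1.51*p^6 - 0.3*p^5 + 1.31*p^4 - 5.47*p^3 + 2.52*p^2 - 2.11*p - 1.88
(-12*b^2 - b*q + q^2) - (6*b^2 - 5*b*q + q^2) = -18*b^2 + 4*b*q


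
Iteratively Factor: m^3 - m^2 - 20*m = (m - 5)*(m^2 + 4*m) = (m - 5)*(m + 4)*(m)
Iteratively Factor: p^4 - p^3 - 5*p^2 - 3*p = (p)*(p^3 - p^2 - 5*p - 3) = p*(p + 1)*(p^2 - 2*p - 3) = p*(p + 1)^2*(p - 3)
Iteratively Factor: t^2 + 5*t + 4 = (t + 4)*(t + 1)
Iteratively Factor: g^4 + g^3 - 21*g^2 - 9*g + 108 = (g - 3)*(g^3 + 4*g^2 - 9*g - 36) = (g - 3)*(g + 4)*(g^2 - 9) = (g - 3)^2*(g + 4)*(g + 3)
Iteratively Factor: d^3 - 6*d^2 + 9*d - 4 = (d - 1)*(d^2 - 5*d + 4) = (d - 4)*(d - 1)*(d - 1)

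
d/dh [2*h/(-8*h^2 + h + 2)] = 4*(4*h^2 + 1)/(64*h^4 - 16*h^3 - 31*h^2 + 4*h + 4)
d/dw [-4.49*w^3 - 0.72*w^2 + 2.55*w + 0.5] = -13.47*w^2 - 1.44*w + 2.55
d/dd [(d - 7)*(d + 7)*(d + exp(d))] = d^2*exp(d) + 3*d^2 + 2*d*exp(d) - 49*exp(d) - 49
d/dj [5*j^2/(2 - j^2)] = 20*j/(j^2 - 2)^2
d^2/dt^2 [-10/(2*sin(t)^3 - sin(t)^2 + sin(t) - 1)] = 10*(36*sin(t)^5 - 22*sin(t)^4 - 40*sin(t)^3 + 47*sin(t)^2 - 21*sin(t) - 5)*sin(t)/(2*sin(t)^3 - sin(t)^2 + sin(t) - 1)^3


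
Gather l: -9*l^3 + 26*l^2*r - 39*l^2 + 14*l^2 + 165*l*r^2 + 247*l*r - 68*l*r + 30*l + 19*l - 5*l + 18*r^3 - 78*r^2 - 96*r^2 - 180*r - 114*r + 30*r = -9*l^3 + l^2*(26*r - 25) + l*(165*r^2 + 179*r + 44) + 18*r^3 - 174*r^2 - 264*r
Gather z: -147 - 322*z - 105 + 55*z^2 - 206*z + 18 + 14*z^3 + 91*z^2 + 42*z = 14*z^3 + 146*z^2 - 486*z - 234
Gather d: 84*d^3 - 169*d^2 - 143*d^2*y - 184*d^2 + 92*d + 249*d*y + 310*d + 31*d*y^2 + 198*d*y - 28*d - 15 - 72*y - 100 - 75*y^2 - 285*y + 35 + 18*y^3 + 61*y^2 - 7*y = 84*d^3 + d^2*(-143*y - 353) + d*(31*y^2 + 447*y + 374) + 18*y^3 - 14*y^2 - 364*y - 80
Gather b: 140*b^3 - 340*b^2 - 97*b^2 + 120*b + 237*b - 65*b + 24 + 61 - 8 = 140*b^3 - 437*b^2 + 292*b + 77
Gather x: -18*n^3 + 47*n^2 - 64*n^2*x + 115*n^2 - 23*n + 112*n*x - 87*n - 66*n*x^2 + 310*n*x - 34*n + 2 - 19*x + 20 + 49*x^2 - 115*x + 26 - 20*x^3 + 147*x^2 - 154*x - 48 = -18*n^3 + 162*n^2 - 144*n - 20*x^3 + x^2*(196 - 66*n) + x*(-64*n^2 + 422*n - 288)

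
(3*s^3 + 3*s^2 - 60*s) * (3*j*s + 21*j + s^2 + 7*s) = 9*j*s^4 + 72*j*s^3 - 117*j*s^2 - 1260*j*s + 3*s^5 + 24*s^4 - 39*s^3 - 420*s^2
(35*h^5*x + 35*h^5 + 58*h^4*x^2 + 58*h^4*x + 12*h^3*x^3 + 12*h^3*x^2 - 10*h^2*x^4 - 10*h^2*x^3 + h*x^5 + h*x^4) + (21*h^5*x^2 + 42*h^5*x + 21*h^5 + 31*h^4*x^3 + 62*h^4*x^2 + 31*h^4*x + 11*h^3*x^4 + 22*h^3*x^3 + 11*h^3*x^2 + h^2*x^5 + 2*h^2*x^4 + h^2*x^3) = 21*h^5*x^2 + 77*h^5*x + 56*h^5 + 31*h^4*x^3 + 120*h^4*x^2 + 89*h^4*x + 11*h^3*x^4 + 34*h^3*x^3 + 23*h^3*x^2 + h^2*x^5 - 8*h^2*x^4 - 9*h^2*x^3 + h*x^5 + h*x^4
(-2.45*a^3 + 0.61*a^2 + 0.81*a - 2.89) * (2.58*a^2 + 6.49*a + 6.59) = -6.321*a^5 - 14.3267*a^4 - 10.0968*a^3 + 1.8206*a^2 - 13.4182*a - 19.0451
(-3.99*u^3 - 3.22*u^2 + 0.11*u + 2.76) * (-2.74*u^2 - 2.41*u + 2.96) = 10.9326*u^5 + 18.4387*u^4 - 4.3516*u^3 - 17.3587*u^2 - 6.326*u + 8.1696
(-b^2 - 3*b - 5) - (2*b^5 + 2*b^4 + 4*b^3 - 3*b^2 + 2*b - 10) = -2*b^5 - 2*b^4 - 4*b^3 + 2*b^2 - 5*b + 5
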